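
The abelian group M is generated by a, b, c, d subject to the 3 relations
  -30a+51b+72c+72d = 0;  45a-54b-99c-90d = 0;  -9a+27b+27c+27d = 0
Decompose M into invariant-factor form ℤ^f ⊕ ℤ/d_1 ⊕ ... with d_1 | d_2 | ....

Answer: M ≅ ℤ^1 ⊕ ℤ/3 ⊕ ℤ/9 ⊕ ℤ/9

Derivation:
rank_ℚ(R)=3; free=4−3=1
SNF(R) diag = [3, 9, 9] → torsion [3, 9, 9]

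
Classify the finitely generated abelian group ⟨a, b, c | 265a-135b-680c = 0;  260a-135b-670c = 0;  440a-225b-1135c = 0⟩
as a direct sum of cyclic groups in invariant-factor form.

Answer: M ≅ ℤ/5 ⊕ ℤ/15 ⊕ ℤ/45

Derivation:
rank_ℚ(R)=3; free=3−3=0
SNF(R) diag = [5, 15, 45] → torsion [5, 15, 45]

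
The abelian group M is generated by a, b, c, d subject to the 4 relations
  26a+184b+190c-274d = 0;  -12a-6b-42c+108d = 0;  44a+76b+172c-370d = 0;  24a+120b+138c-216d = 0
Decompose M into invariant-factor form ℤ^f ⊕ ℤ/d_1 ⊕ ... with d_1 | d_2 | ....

rank_ℚ(R)=4; free=4−4=0
SNF(R) diag = [2, 6, 18, 54] → torsion [2, 6, 18, 54]

Answer: M ≅ ℤ/2 ⊕ ℤ/6 ⊕ ℤ/18 ⊕ ℤ/54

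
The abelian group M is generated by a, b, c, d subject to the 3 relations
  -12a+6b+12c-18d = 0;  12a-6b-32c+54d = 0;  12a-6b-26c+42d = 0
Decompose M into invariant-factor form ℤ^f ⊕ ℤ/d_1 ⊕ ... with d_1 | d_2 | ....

rank_ℚ(R)=3; free=4−3=1
SNF(R) diag = [2, 6, 12] → torsion [2, 6, 12]

Answer: M ≅ ℤ^1 ⊕ ℤ/2 ⊕ ℤ/6 ⊕ ℤ/12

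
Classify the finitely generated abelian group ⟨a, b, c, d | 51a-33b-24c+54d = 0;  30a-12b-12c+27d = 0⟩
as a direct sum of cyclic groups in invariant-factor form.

Answer: M ≅ ℤ^2 ⊕ ℤ/3 ⊕ ℤ/9

Derivation:
rank_ℚ(R)=2; free=4−2=2
SNF(R) diag = [3, 9] → torsion [3, 9]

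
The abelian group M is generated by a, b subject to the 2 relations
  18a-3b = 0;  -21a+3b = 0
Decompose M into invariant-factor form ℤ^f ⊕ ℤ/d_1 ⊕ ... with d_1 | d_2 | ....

Answer: M ≅ ℤ/3 ⊕ ℤ/3

Derivation:
rank_ℚ(R)=2; free=2−2=0
SNF(R) diag = [3, 3] → torsion [3, 3]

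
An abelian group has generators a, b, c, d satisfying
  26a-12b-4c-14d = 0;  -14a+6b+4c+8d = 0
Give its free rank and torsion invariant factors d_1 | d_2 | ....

Answer: M ≅ ℤ^2 ⊕ ℤ/2 ⊕ ℤ/6

Derivation:
rank_ℚ(R)=2; free=4−2=2
SNF(R) diag = [2, 6] → torsion [2, 6]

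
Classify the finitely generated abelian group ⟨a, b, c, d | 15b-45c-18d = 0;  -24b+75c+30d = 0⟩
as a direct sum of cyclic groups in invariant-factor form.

Answer: M ≅ ℤ^2 ⊕ ℤ/3 ⊕ ℤ/3

Derivation:
rank_ℚ(R)=2; free=4−2=2
SNF(R) diag = [3, 3] → torsion [3, 3]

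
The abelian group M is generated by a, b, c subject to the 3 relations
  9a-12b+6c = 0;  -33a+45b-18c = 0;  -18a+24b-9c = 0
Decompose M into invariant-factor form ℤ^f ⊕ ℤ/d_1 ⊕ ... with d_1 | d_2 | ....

rank_ℚ(R)=3; free=3−3=0
SNF(R) diag = [3, 3, 3] → torsion [3, 3, 3]

Answer: M ≅ ℤ/3 ⊕ ℤ/3 ⊕ ℤ/3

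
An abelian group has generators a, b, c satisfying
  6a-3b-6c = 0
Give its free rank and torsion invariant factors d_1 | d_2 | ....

rank_ℚ(R)=1; free=3−1=2
SNF(R) diag = [3] → torsion [3]

Answer: M ≅ ℤ^2 ⊕ ℤ/3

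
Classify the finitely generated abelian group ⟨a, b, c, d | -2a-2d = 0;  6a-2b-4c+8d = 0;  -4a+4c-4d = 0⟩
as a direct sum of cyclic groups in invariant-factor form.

rank_ℚ(R)=3; free=4−3=1
SNF(R) diag = [2, 2, 4] → torsion [2, 2, 4]

Answer: M ≅ ℤ^1 ⊕ ℤ/2 ⊕ ℤ/2 ⊕ ℤ/4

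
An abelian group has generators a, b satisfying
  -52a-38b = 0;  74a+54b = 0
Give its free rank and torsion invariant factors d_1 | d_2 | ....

rank_ℚ(R)=2; free=2−2=0
SNF(R) diag = [2, 2] → torsion [2, 2]

Answer: M ≅ ℤ/2 ⊕ ℤ/2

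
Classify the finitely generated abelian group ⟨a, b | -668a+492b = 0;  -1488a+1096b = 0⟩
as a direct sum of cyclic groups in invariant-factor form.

rank_ℚ(R)=2; free=2−2=0
SNF(R) diag = [4, 8] → torsion [4, 8]

Answer: M ≅ ℤ/4 ⊕ ℤ/8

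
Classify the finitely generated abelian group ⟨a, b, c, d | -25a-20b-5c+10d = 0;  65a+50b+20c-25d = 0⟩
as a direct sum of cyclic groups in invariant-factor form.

Answer: M ≅ ℤ^2 ⊕ ℤ/5 ⊕ ℤ/5

Derivation:
rank_ℚ(R)=2; free=4−2=2
SNF(R) diag = [5, 5] → torsion [5, 5]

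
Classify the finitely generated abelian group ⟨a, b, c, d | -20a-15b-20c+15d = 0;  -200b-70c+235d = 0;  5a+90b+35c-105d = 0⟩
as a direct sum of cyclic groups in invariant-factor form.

Answer: M ≅ ℤ^1 ⊕ ℤ/5 ⊕ ℤ/5 ⊕ ℤ/15

Derivation:
rank_ℚ(R)=3; free=4−3=1
SNF(R) diag = [5, 5, 15] → torsion [5, 5, 15]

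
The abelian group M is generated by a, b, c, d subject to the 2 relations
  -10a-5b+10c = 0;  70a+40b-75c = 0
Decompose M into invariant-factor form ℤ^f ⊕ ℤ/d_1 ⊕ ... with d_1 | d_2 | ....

rank_ℚ(R)=2; free=4−2=2
SNF(R) diag = [5, 5] → torsion [5, 5]

Answer: M ≅ ℤ^2 ⊕ ℤ/5 ⊕ ℤ/5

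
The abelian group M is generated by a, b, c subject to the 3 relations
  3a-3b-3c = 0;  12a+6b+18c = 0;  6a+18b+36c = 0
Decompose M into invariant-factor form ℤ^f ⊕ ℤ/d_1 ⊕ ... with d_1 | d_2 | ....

rank_ℚ(R)=3; free=3−3=0
SNF(R) diag = [3, 6, 6] → torsion [3, 6, 6]

Answer: M ≅ ℤ/3 ⊕ ℤ/6 ⊕ ℤ/6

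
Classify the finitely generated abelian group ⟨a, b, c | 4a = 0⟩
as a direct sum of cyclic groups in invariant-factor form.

rank_ℚ(R)=1; free=3−1=2
SNF(R) diag = [4] → torsion [4]

Answer: M ≅ ℤ^2 ⊕ ℤ/4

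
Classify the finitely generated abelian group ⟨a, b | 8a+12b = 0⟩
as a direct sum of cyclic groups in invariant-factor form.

Answer: M ≅ ℤ^1 ⊕ ℤ/4

Derivation:
rank_ℚ(R)=1; free=2−1=1
SNF(R) diag = [4] → torsion [4]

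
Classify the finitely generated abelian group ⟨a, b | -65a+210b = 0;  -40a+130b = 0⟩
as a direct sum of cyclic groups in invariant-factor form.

rank_ℚ(R)=2; free=2−2=0
SNF(R) diag = [5, 10] → torsion [5, 10]

Answer: M ≅ ℤ/5 ⊕ ℤ/10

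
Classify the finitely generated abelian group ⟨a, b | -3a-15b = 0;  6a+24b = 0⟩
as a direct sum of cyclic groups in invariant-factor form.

Answer: M ≅ ℤ/3 ⊕ ℤ/6

Derivation:
rank_ℚ(R)=2; free=2−2=0
SNF(R) diag = [3, 6] → torsion [3, 6]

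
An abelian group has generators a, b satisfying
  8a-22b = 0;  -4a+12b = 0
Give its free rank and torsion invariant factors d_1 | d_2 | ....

Answer: M ≅ ℤ/2 ⊕ ℤ/4

Derivation:
rank_ℚ(R)=2; free=2−2=0
SNF(R) diag = [2, 4] → torsion [2, 4]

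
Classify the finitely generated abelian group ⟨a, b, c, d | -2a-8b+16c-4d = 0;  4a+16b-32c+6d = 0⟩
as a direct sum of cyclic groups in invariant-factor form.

Answer: M ≅ ℤ^2 ⊕ ℤ/2 ⊕ ℤ/2

Derivation:
rank_ℚ(R)=2; free=4−2=2
SNF(R) diag = [2, 2] → torsion [2, 2]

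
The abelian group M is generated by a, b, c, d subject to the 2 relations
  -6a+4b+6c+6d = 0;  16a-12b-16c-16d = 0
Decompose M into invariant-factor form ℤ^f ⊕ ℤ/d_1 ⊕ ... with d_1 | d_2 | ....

Answer: M ≅ ℤ^2 ⊕ ℤ/2 ⊕ ℤ/4

Derivation:
rank_ℚ(R)=2; free=4−2=2
SNF(R) diag = [2, 4] → torsion [2, 4]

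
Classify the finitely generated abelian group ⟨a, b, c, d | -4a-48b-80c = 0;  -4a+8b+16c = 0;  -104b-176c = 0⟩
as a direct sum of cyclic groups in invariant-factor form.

Answer: M ≅ ℤ^1 ⊕ ℤ/4 ⊕ ℤ/8 ⊕ ℤ/16

Derivation:
rank_ℚ(R)=3; free=4−3=1
SNF(R) diag = [4, 8, 16] → torsion [4, 8, 16]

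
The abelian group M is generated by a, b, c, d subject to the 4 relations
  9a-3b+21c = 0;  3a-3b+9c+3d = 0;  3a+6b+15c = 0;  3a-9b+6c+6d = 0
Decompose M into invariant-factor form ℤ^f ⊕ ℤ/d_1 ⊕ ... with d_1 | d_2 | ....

Answer: M ≅ ℤ/3 ⊕ ℤ/3 ⊕ ℤ/3 ⊕ ℤ/3

Derivation:
rank_ℚ(R)=4; free=4−4=0
SNF(R) diag = [3, 3, 3, 3] → torsion [3, 3, 3, 3]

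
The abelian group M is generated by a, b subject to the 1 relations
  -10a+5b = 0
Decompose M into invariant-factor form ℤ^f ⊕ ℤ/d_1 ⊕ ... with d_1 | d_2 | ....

rank_ℚ(R)=1; free=2−1=1
SNF(R) diag = [5] → torsion [5]

Answer: M ≅ ℤ^1 ⊕ ℤ/5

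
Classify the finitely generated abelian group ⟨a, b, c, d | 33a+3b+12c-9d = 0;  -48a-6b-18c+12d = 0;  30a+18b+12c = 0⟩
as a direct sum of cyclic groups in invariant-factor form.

rank_ℚ(R)=3; free=4−3=1
SNF(R) diag = [3, 6, 6] → torsion [3, 6, 6]

Answer: M ≅ ℤ^1 ⊕ ℤ/3 ⊕ ℤ/6 ⊕ ℤ/6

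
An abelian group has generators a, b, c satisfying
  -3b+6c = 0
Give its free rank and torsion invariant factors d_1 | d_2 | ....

rank_ℚ(R)=1; free=3−1=2
SNF(R) diag = [3] → torsion [3]

Answer: M ≅ ℤ^2 ⊕ ℤ/3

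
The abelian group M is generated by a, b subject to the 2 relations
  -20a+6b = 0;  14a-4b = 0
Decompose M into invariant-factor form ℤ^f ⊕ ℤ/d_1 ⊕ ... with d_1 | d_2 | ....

rank_ℚ(R)=2; free=2−2=0
SNF(R) diag = [2, 2] → torsion [2, 2]

Answer: M ≅ ℤ/2 ⊕ ℤ/2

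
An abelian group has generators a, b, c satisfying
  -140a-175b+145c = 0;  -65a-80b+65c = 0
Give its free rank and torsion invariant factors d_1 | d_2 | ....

rank_ℚ(R)=2; free=3−2=1
SNF(R) diag = [5, 5] → torsion [5, 5]

Answer: M ≅ ℤ^1 ⊕ ℤ/5 ⊕ ℤ/5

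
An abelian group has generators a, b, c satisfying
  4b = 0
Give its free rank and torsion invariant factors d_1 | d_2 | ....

rank_ℚ(R)=1; free=3−1=2
SNF(R) diag = [4] → torsion [4]

Answer: M ≅ ℤ^2 ⊕ ℤ/4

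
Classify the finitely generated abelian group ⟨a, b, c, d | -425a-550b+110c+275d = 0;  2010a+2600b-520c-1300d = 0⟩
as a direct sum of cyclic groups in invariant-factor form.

rank_ℚ(R)=2; free=4−2=2
SNF(R) diag = [5, 10] → torsion [5, 10]

Answer: M ≅ ℤ^2 ⊕ ℤ/5 ⊕ ℤ/10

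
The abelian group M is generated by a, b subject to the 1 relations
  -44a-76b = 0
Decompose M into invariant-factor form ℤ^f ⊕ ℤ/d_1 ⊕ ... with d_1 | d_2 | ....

rank_ℚ(R)=1; free=2−1=1
SNF(R) diag = [4] → torsion [4]

Answer: M ≅ ℤ^1 ⊕ ℤ/4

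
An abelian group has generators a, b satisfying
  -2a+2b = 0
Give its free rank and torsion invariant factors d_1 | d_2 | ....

Answer: M ≅ ℤ^1 ⊕ ℤ/2

Derivation:
rank_ℚ(R)=1; free=2−1=1
SNF(R) diag = [2] → torsion [2]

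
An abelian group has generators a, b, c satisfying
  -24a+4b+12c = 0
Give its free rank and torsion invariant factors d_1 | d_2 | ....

rank_ℚ(R)=1; free=3−1=2
SNF(R) diag = [4] → torsion [4]

Answer: M ≅ ℤ^2 ⊕ ℤ/4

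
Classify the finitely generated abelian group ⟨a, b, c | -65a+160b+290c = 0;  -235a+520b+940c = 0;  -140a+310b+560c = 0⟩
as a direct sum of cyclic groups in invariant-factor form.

rank_ℚ(R)=3; free=3−3=0
SNF(R) diag = [5, 10, 30] → torsion [5, 10, 30]

Answer: M ≅ ℤ/5 ⊕ ℤ/10 ⊕ ℤ/30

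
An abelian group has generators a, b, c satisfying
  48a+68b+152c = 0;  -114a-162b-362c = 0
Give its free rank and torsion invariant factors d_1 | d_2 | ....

Answer: M ≅ ℤ^1 ⊕ ℤ/2 ⊕ ℤ/4

Derivation:
rank_ℚ(R)=2; free=3−2=1
SNF(R) diag = [2, 4] → torsion [2, 4]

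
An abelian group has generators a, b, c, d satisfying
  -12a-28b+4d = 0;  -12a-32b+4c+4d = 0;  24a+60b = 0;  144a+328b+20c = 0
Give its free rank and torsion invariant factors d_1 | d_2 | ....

Answer: M ≅ ℤ/4 ⊕ ℤ/4 ⊕ ℤ/12 ⊕ ℤ/24

Derivation:
rank_ℚ(R)=4; free=4−4=0
SNF(R) diag = [4, 4, 12, 24] → torsion [4, 4, 12, 24]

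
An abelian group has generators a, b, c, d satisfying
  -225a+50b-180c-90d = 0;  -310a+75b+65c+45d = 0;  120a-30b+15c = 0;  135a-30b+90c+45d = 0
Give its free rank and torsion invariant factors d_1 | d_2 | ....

Answer: M ≅ ℤ/5 ⊕ ℤ/5 ⊕ ℤ/15 ⊕ ℤ/45

Derivation:
rank_ℚ(R)=4; free=4−4=0
SNF(R) diag = [5, 5, 15, 45] → torsion [5, 5, 15, 45]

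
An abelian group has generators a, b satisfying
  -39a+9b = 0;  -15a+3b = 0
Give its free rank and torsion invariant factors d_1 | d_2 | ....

Answer: M ≅ ℤ/3 ⊕ ℤ/6

Derivation:
rank_ℚ(R)=2; free=2−2=0
SNF(R) diag = [3, 6] → torsion [3, 6]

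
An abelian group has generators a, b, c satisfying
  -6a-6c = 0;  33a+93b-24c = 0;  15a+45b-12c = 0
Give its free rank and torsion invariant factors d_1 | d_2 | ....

rank_ℚ(R)=3; free=3−3=0
SNF(R) diag = [3, 6, 18] → torsion [3, 6, 18]

Answer: M ≅ ℤ/3 ⊕ ℤ/6 ⊕ ℤ/18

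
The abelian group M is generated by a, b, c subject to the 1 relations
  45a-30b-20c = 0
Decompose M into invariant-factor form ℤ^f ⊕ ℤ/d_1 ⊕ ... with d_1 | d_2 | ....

Answer: M ≅ ℤ^2 ⊕ ℤ/5

Derivation:
rank_ℚ(R)=1; free=3−1=2
SNF(R) diag = [5] → torsion [5]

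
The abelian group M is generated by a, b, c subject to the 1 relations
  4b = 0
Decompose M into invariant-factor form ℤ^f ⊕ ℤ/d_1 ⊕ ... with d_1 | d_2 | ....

rank_ℚ(R)=1; free=3−1=2
SNF(R) diag = [4] → torsion [4]

Answer: M ≅ ℤ^2 ⊕ ℤ/4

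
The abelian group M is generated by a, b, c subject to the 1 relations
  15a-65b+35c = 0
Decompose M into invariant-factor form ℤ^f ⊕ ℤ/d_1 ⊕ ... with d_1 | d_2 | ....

Answer: M ≅ ℤ^2 ⊕ ℤ/5

Derivation:
rank_ℚ(R)=1; free=3−1=2
SNF(R) diag = [5] → torsion [5]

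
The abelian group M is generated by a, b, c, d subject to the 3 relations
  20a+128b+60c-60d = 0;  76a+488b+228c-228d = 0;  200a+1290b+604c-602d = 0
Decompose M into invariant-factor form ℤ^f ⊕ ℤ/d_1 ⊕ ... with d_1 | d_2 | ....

Answer: M ≅ ℤ^1 ⊕ ℤ/2 ⊕ ℤ/4 ⊕ ℤ/8

Derivation:
rank_ℚ(R)=3; free=4−3=1
SNF(R) diag = [2, 4, 8] → torsion [2, 4, 8]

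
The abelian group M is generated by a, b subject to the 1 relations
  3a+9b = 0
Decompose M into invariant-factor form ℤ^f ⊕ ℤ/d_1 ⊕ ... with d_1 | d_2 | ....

Answer: M ≅ ℤ^1 ⊕ ℤ/3

Derivation:
rank_ℚ(R)=1; free=2−1=1
SNF(R) diag = [3] → torsion [3]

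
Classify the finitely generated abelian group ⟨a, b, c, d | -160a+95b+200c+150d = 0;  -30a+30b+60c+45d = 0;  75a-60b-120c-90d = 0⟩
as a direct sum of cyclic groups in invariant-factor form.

Answer: M ≅ ℤ^1 ⊕ ℤ/5 ⊕ ℤ/15 ⊕ ℤ/15

Derivation:
rank_ℚ(R)=3; free=4−3=1
SNF(R) diag = [5, 15, 15] → torsion [5, 15, 15]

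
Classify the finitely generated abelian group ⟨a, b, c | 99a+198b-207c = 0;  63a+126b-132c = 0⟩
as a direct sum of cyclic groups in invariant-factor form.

rank_ℚ(R)=2; free=3−2=1
SNF(R) diag = [3, 9] → torsion [3, 9]

Answer: M ≅ ℤ^1 ⊕ ℤ/3 ⊕ ℤ/9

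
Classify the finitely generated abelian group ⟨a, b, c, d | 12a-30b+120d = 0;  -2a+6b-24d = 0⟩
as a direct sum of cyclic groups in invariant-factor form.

rank_ℚ(R)=2; free=4−2=2
SNF(R) diag = [2, 6] → torsion [2, 6]

Answer: M ≅ ℤ^2 ⊕ ℤ/2 ⊕ ℤ/6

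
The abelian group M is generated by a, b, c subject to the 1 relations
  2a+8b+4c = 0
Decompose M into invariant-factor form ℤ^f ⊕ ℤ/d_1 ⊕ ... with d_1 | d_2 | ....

Answer: M ≅ ℤ^2 ⊕ ℤ/2

Derivation:
rank_ℚ(R)=1; free=3−1=2
SNF(R) diag = [2] → torsion [2]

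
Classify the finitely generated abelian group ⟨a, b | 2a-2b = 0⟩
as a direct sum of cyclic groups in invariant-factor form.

rank_ℚ(R)=1; free=2−1=1
SNF(R) diag = [2] → torsion [2]

Answer: M ≅ ℤ^1 ⊕ ℤ/2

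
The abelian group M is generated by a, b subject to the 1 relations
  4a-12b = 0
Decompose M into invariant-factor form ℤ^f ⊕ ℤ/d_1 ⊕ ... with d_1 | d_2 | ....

rank_ℚ(R)=1; free=2−1=1
SNF(R) diag = [4] → torsion [4]

Answer: M ≅ ℤ^1 ⊕ ℤ/4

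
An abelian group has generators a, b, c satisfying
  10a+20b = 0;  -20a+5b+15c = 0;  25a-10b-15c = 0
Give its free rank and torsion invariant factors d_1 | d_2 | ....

rank_ℚ(R)=3; free=3−3=0
SNF(R) diag = [5, 15, 30] → torsion [5, 15, 30]

Answer: M ≅ ℤ/5 ⊕ ℤ/15 ⊕ ℤ/30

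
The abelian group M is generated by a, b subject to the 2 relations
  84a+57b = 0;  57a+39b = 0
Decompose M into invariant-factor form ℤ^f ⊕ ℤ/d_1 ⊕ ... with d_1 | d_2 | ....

Answer: M ≅ ℤ/3 ⊕ ℤ/9

Derivation:
rank_ℚ(R)=2; free=2−2=0
SNF(R) diag = [3, 9] → torsion [3, 9]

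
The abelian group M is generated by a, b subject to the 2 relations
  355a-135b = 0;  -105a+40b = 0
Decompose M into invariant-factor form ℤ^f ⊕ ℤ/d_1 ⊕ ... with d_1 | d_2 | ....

Answer: M ≅ ℤ/5 ⊕ ℤ/5

Derivation:
rank_ℚ(R)=2; free=2−2=0
SNF(R) diag = [5, 5] → torsion [5, 5]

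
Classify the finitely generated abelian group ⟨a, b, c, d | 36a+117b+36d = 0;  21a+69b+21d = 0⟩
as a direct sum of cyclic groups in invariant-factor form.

rank_ℚ(R)=2; free=4−2=2
SNF(R) diag = [3, 9] → torsion [3, 9]

Answer: M ≅ ℤ^2 ⊕ ℤ/3 ⊕ ℤ/9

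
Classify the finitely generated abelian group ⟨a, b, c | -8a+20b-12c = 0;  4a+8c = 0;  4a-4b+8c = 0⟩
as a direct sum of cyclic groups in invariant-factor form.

rank_ℚ(R)=3; free=3−3=0
SNF(R) diag = [4, 4, 4] → torsion [4, 4, 4]

Answer: M ≅ ℤ/4 ⊕ ℤ/4 ⊕ ℤ/4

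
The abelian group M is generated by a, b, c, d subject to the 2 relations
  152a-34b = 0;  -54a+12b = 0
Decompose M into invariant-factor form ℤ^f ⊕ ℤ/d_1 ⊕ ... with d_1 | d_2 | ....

rank_ℚ(R)=2; free=4−2=2
SNF(R) diag = [2, 6] → torsion [2, 6]

Answer: M ≅ ℤ^2 ⊕ ℤ/2 ⊕ ℤ/6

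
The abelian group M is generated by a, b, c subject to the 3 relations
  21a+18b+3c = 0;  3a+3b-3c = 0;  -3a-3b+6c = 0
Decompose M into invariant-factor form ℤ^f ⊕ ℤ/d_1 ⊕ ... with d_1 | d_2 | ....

rank_ℚ(R)=3; free=3−3=0
SNF(R) diag = [3, 3, 3] → torsion [3, 3, 3]

Answer: M ≅ ℤ/3 ⊕ ℤ/3 ⊕ ℤ/3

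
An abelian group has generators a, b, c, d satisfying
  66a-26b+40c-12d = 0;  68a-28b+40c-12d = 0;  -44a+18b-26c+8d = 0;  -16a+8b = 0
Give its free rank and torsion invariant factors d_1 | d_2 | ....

Answer: M ≅ ℤ/2 ⊕ ℤ/2 ⊕ ℤ/4 ⊕ ℤ/8

Derivation:
rank_ℚ(R)=4; free=4−4=0
SNF(R) diag = [2, 2, 4, 8] → torsion [2, 2, 4, 8]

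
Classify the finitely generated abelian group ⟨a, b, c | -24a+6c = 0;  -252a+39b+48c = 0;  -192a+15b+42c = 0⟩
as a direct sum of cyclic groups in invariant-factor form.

Answer: M ≅ ℤ/3 ⊕ ℤ/6 ⊕ ℤ/12

Derivation:
rank_ℚ(R)=3; free=3−3=0
SNF(R) diag = [3, 6, 12] → torsion [3, 6, 12]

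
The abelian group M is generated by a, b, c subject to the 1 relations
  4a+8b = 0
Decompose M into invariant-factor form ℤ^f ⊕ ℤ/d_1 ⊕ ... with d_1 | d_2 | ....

rank_ℚ(R)=1; free=3−1=2
SNF(R) diag = [4] → torsion [4]

Answer: M ≅ ℤ^2 ⊕ ℤ/4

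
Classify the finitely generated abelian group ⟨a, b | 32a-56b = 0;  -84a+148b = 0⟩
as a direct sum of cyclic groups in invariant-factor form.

rank_ℚ(R)=2; free=2−2=0
SNF(R) diag = [4, 8] → torsion [4, 8]

Answer: M ≅ ℤ/4 ⊕ ℤ/8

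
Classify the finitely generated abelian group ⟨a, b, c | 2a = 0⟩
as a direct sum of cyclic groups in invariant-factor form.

rank_ℚ(R)=1; free=3−1=2
SNF(R) diag = [2] → torsion [2]

Answer: M ≅ ℤ^2 ⊕ ℤ/2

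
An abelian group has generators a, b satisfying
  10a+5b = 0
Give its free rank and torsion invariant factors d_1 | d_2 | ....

Answer: M ≅ ℤ^1 ⊕ ℤ/5

Derivation:
rank_ℚ(R)=1; free=2−1=1
SNF(R) diag = [5] → torsion [5]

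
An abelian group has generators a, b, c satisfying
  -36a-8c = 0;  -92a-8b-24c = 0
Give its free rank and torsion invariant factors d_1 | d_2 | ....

rank_ℚ(R)=2; free=3−2=1
SNF(R) diag = [4, 8] → torsion [4, 8]

Answer: M ≅ ℤ^1 ⊕ ℤ/4 ⊕ ℤ/8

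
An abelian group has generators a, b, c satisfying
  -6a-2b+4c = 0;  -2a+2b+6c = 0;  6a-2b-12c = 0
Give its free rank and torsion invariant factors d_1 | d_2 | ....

rank_ℚ(R)=3; free=3−3=0
SNF(R) diag = [2, 2, 4] → torsion [2, 2, 4]

Answer: M ≅ ℤ/2 ⊕ ℤ/2 ⊕ ℤ/4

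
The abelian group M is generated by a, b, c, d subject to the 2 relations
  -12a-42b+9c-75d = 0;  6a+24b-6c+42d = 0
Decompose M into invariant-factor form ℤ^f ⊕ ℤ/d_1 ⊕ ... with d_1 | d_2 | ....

rank_ℚ(R)=2; free=4−2=2
SNF(R) diag = [3, 6] → torsion [3, 6]

Answer: M ≅ ℤ^2 ⊕ ℤ/3 ⊕ ℤ/6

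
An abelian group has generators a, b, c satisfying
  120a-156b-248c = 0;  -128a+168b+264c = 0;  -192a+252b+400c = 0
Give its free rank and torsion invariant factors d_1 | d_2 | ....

rank_ℚ(R)=3; free=3−3=0
SNF(R) diag = [4, 8, 24] → torsion [4, 8, 24]

Answer: M ≅ ℤ/4 ⊕ ℤ/8 ⊕ ℤ/24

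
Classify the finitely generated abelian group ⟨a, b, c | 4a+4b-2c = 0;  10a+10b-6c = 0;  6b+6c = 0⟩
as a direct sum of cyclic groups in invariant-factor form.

Answer: M ≅ ℤ/2 ⊕ ℤ/2 ⊕ ℤ/6

Derivation:
rank_ℚ(R)=3; free=3−3=0
SNF(R) diag = [2, 2, 6] → torsion [2, 2, 6]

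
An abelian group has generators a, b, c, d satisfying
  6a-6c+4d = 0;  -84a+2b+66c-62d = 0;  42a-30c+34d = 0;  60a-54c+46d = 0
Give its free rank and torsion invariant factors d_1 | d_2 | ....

rank_ℚ(R)=4; free=4−4=0
SNF(R) diag = [2, 2, 6, 18] → torsion [2, 2, 6, 18]

Answer: M ≅ ℤ/2 ⊕ ℤ/2 ⊕ ℤ/6 ⊕ ℤ/18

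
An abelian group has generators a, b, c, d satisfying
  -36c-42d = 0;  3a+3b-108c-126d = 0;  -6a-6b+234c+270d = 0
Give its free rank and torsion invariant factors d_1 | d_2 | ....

rank_ℚ(R)=3; free=4−3=1
SNF(R) diag = [3, 6, 18] → torsion [3, 6, 18]

Answer: M ≅ ℤ^1 ⊕ ℤ/3 ⊕ ℤ/6 ⊕ ℤ/18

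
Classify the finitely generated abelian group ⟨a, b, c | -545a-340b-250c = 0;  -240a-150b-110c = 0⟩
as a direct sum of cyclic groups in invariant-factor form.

Answer: M ≅ ℤ^1 ⊕ ℤ/5 ⊕ ℤ/10

Derivation:
rank_ℚ(R)=2; free=3−2=1
SNF(R) diag = [5, 10] → torsion [5, 10]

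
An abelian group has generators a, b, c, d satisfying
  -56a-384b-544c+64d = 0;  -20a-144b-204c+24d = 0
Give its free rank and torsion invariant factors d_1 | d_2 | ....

Answer: M ≅ ℤ^2 ⊕ ℤ/4 ⊕ ℤ/8

Derivation:
rank_ℚ(R)=2; free=4−2=2
SNF(R) diag = [4, 8] → torsion [4, 8]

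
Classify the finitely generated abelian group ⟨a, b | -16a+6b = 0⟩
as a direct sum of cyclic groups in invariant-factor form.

Answer: M ≅ ℤ^1 ⊕ ℤ/2

Derivation:
rank_ℚ(R)=1; free=2−1=1
SNF(R) diag = [2] → torsion [2]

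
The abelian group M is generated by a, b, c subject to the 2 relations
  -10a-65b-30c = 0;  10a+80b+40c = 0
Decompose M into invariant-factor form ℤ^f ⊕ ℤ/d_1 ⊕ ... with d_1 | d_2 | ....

Answer: M ≅ ℤ^1 ⊕ ℤ/5 ⊕ ℤ/10

Derivation:
rank_ℚ(R)=2; free=3−2=1
SNF(R) diag = [5, 10] → torsion [5, 10]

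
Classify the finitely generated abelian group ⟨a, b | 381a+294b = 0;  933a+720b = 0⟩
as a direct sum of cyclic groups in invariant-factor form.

Answer: M ≅ ℤ/3 ⊕ ℤ/6

Derivation:
rank_ℚ(R)=2; free=2−2=0
SNF(R) diag = [3, 6] → torsion [3, 6]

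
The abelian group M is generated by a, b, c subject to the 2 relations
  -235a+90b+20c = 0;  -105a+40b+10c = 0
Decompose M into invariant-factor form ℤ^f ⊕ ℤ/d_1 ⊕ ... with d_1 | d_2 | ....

rank_ℚ(R)=2; free=3−2=1
SNF(R) diag = [5, 10] → torsion [5, 10]

Answer: M ≅ ℤ^1 ⊕ ℤ/5 ⊕ ℤ/10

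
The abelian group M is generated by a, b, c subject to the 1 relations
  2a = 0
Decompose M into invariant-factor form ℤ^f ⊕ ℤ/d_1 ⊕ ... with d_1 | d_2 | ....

rank_ℚ(R)=1; free=3−1=2
SNF(R) diag = [2] → torsion [2]

Answer: M ≅ ℤ^2 ⊕ ℤ/2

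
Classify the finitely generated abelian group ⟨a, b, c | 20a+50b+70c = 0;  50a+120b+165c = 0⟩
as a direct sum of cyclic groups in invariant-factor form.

rank_ℚ(R)=2; free=3−2=1
SNF(R) diag = [5, 10] → torsion [5, 10]

Answer: M ≅ ℤ^1 ⊕ ℤ/5 ⊕ ℤ/10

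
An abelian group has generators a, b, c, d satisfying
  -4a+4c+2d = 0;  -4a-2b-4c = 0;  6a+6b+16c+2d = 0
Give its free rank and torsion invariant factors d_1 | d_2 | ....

rank_ℚ(R)=3; free=4−3=1
SNF(R) diag = [2, 2, 2] → torsion [2, 2, 2]

Answer: M ≅ ℤ^1 ⊕ ℤ/2 ⊕ ℤ/2 ⊕ ℤ/2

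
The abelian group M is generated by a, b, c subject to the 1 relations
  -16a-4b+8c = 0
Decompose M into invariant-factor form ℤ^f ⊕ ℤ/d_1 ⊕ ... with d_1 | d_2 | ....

Answer: M ≅ ℤ^2 ⊕ ℤ/4

Derivation:
rank_ℚ(R)=1; free=3−1=2
SNF(R) diag = [4] → torsion [4]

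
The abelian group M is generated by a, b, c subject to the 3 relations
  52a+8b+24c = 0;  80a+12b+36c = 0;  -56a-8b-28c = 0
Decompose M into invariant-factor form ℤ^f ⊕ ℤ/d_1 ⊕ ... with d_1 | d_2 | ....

Answer: M ≅ ℤ/4 ⊕ ℤ/4 ⊕ ℤ/4

Derivation:
rank_ℚ(R)=3; free=3−3=0
SNF(R) diag = [4, 4, 4] → torsion [4, 4, 4]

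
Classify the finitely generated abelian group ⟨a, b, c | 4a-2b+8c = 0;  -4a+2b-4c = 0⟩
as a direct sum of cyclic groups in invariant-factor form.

Answer: M ≅ ℤ^1 ⊕ ℤ/2 ⊕ ℤ/4

Derivation:
rank_ℚ(R)=2; free=3−2=1
SNF(R) diag = [2, 4] → torsion [2, 4]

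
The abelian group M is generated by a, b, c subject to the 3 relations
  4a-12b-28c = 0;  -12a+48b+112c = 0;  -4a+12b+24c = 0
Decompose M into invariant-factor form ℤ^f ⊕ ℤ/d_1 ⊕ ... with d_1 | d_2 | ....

Answer: M ≅ ℤ/4 ⊕ ℤ/4 ⊕ ℤ/12

Derivation:
rank_ℚ(R)=3; free=3−3=0
SNF(R) diag = [4, 4, 12] → torsion [4, 4, 12]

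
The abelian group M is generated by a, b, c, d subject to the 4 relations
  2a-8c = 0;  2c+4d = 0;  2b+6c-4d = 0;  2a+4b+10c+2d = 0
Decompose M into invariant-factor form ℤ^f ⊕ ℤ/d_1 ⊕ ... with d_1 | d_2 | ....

rank_ℚ(R)=4; free=4−4=0
SNF(R) diag = [2, 2, 2, 2] → torsion [2, 2, 2, 2]

Answer: M ≅ ℤ/2 ⊕ ℤ/2 ⊕ ℤ/2 ⊕ ℤ/2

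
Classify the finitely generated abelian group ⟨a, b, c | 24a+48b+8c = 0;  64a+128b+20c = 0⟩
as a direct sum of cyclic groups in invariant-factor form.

Answer: M ≅ ℤ^1 ⊕ ℤ/4 ⊕ ℤ/8

Derivation:
rank_ℚ(R)=2; free=3−2=1
SNF(R) diag = [4, 8] → torsion [4, 8]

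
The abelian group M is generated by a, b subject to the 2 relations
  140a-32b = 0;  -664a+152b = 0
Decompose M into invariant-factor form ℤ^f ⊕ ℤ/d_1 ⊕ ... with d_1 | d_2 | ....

Answer: M ≅ ℤ/4 ⊕ ℤ/8

Derivation:
rank_ℚ(R)=2; free=2−2=0
SNF(R) diag = [4, 8] → torsion [4, 8]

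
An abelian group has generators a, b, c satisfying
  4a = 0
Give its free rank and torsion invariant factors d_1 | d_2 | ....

rank_ℚ(R)=1; free=3−1=2
SNF(R) diag = [4] → torsion [4]

Answer: M ≅ ℤ^2 ⊕ ℤ/4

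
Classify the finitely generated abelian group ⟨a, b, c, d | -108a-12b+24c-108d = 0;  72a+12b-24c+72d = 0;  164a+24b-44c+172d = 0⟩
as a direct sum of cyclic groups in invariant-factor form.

Answer: M ≅ ℤ^1 ⊕ ℤ/4 ⊕ ℤ/12 ⊕ ℤ/36

Derivation:
rank_ℚ(R)=3; free=4−3=1
SNF(R) diag = [4, 12, 36] → torsion [4, 12, 36]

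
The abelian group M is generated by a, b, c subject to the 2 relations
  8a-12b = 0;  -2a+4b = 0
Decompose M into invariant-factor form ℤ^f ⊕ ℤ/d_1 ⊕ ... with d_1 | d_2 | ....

Answer: M ≅ ℤ^1 ⊕ ℤ/2 ⊕ ℤ/4

Derivation:
rank_ℚ(R)=2; free=3−2=1
SNF(R) diag = [2, 4] → torsion [2, 4]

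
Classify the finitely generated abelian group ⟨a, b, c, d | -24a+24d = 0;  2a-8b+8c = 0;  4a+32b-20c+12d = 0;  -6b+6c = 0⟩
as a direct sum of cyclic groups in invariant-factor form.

Answer: M ≅ ℤ/2 ⊕ ℤ/6 ⊕ ℤ/12 ⊕ ℤ/24

Derivation:
rank_ℚ(R)=4; free=4−4=0
SNF(R) diag = [2, 6, 12, 24] → torsion [2, 6, 12, 24]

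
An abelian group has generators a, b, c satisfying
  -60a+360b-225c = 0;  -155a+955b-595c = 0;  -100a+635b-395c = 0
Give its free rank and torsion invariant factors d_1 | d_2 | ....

Answer: M ≅ ℤ/5 ⊕ ℤ/15 ⊕ ℤ/15

Derivation:
rank_ℚ(R)=3; free=3−3=0
SNF(R) diag = [5, 15, 15] → torsion [5, 15, 15]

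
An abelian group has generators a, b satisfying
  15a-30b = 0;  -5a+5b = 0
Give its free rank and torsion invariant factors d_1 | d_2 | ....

Answer: M ≅ ℤ/5 ⊕ ℤ/15

Derivation:
rank_ℚ(R)=2; free=2−2=0
SNF(R) diag = [5, 15] → torsion [5, 15]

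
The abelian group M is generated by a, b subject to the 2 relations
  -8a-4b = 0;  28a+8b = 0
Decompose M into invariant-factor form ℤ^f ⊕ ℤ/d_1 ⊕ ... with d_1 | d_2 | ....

rank_ℚ(R)=2; free=2−2=0
SNF(R) diag = [4, 12] → torsion [4, 12]

Answer: M ≅ ℤ/4 ⊕ ℤ/12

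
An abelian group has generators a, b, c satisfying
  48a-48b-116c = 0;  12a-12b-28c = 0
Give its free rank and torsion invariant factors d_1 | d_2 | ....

rank_ℚ(R)=2; free=3−2=1
SNF(R) diag = [4, 12] → torsion [4, 12]

Answer: M ≅ ℤ^1 ⊕ ℤ/4 ⊕ ℤ/12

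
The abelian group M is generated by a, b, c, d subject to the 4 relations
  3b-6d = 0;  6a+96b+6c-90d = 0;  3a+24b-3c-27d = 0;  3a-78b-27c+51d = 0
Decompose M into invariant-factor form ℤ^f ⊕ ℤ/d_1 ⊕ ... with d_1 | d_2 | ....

Answer: M ≅ ℤ/3 ⊕ ℤ/3 ⊕ ℤ/6 ⊕ ℤ/12

Derivation:
rank_ℚ(R)=4; free=4−4=0
SNF(R) diag = [3, 3, 6, 12] → torsion [3, 3, 6, 12]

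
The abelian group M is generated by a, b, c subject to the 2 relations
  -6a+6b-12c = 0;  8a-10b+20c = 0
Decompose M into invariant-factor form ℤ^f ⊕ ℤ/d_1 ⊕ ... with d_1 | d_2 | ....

rank_ℚ(R)=2; free=3−2=1
SNF(R) diag = [2, 6] → torsion [2, 6]

Answer: M ≅ ℤ^1 ⊕ ℤ/2 ⊕ ℤ/6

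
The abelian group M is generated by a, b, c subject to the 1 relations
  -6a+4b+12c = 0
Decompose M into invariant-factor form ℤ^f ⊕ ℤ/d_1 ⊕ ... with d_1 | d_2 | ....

Answer: M ≅ ℤ^2 ⊕ ℤ/2

Derivation:
rank_ℚ(R)=1; free=3−1=2
SNF(R) diag = [2] → torsion [2]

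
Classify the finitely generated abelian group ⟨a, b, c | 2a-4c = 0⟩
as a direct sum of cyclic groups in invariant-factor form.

rank_ℚ(R)=1; free=3−1=2
SNF(R) diag = [2] → torsion [2]

Answer: M ≅ ℤ^2 ⊕ ℤ/2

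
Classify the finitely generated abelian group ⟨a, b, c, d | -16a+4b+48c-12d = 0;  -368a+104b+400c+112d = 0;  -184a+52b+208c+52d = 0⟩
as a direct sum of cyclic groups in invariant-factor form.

rank_ℚ(R)=3; free=4−3=1
SNF(R) diag = [4, 8, 24] → torsion [4, 8, 24]

Answer: M ≅ ℤ^1 ⊕ ℤ/4 ⊕ ℤ/8 ⊕ ℤ/24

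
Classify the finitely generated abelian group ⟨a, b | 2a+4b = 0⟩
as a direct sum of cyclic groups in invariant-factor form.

Answer: M ≅ ℤ^1 ⊕ ℤ/2

Derivation:
rank_ℚ(R)=1; free=2−1=1
SNF(R) diag = [2] → torsion [2]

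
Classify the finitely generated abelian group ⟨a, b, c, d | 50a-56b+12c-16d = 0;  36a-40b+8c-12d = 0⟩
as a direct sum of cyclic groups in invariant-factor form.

rank_ℚ(R)=2; free=4−2=2
SNF(R) diag = [2, 4] → torsion [2, 4]

Answer: M ≅ ℤ^2 ⊕ ℤ/2 ⊕ ℤ/4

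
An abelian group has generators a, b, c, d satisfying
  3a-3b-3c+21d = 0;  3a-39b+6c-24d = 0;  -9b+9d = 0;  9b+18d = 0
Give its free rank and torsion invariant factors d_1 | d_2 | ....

rank_ℚ(R)=4; free=4−4=0
SNF(R) diag = [3, 9, 9, 27] → torsion [3, 9, 9, 27]

Answer: M ≅ ℤ/3 ⊕ ℤ/9 ⊕ ℤ/9 ⊕ ℤ/27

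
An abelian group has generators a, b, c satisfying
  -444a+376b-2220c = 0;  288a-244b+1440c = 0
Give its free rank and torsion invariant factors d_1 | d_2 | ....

Answer: M ≅ ℤ^1 ⊕ ℤ/4 ⊕ ℤ/12

Derivation:
rank_ℚ(R)=2; free=3−2=1
SNF(R) diag = [4, 12] → torsion [4, 12]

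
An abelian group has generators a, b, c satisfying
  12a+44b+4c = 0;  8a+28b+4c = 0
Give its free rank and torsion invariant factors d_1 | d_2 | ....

rank_ℚ(R)=2; free=3−2=1
SNF(R) diag = [4, 4] → torsion [4, 4]

Answer: M ≅ ℤ^1 ⊕ ℤ/4 ⊕ ℤ/4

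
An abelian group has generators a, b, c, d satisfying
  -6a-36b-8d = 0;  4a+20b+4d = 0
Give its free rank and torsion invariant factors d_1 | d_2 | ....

rank_ℚ(R)=2; free=4−2=2
SNF(R) diag = [2, 4] → torsion [2, 4]

Answer: M ≅ ℤ^2 ⊕ ℤ/2 ⊕ ℤ/4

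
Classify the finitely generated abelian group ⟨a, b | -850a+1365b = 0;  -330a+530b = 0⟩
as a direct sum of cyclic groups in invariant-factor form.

Answer: M ≅ ℤ/5 ⊕ ℤ/10

Derivation:
rank_ℚ(R)=2; free=2−2=0
SNF(R) diag = [5, 10] → torsion [5, 10]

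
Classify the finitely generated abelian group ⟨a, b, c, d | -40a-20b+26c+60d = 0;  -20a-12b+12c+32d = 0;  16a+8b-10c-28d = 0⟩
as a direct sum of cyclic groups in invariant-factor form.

Answer: M ≅ ℤ^1 ⊕ ℤ/2 ⊕ ℤ/4 ⊕ ℤ/4

Derivation:
rank_ℚ(R)=3; free=4−3=1
SNF(R) diag = [2, 4, 4] → torsion [2, 4, 4]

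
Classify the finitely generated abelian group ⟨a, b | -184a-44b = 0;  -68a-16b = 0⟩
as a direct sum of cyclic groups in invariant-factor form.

Answer: M ≅ ℤ/4 ⊕ ℤ/12

Derivation:
rank_ℚ(R)=2; free=2−2=0
SNF(R) diag = [4, 12] → torsion [4, 12]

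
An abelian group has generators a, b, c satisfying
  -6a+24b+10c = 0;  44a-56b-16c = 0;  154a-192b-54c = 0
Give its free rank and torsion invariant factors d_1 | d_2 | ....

rank_ℚ(R)=3; free=3−3=0
SNF(R) diag = [2, 4, 8] → torsion [2, 4, 8]

Answer: M ≅ ℤ/2 ⊕ ℤ/4 ⊕ ℤ/8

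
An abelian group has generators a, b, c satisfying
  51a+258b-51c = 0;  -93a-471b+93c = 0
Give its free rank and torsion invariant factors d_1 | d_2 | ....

Answer: M ≅ ℤ^1 ⊕ ℤ/3 ⊕ ℤ/9

Derivation:
rank_ℚ(R)=2; free=3−2=1
SNF(R) diag = [3, 9] → torsion [3, 9]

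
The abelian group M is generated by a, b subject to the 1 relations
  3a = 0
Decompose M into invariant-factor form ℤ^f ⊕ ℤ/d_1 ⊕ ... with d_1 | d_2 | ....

rank_ℚ(R)=1; free=2−1=1
SNF(R) diag = [3] → torsion [3]

Answer: M ≅ ℤ^1 ⊕ ℤ/3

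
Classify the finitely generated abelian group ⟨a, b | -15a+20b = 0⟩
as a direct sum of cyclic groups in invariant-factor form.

rank_ℚ(R)=1; free=2−1=1
SNF(R) diag = [5] → torsion [5]

Answer: M ≅ ℤ^1 ⊕ ℤ/5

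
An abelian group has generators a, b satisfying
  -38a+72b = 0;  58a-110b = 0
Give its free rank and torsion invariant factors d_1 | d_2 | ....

Answer: M ≅ ℤ/2 ⊕ ℤ/2

Derivation:
rank_ℚ(R)=2; free=2−2=0
SNF(R) diag = [2, 2] → torsion [2, 2]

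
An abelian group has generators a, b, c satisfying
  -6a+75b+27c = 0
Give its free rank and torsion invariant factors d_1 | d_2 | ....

Answer: M ≅ ℤ^2 ⊕ ℤ/3

Derivation:
rank_ℚ(R)=1; free=3−1=2
SNF(R) diag = [3] → torsion [3]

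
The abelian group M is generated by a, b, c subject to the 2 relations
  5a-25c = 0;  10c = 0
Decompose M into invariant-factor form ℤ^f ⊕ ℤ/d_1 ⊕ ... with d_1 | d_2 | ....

rank_ℚ(R)=2; free=3−2=1
SNF(R) diag = [5, 10] → torsion [5, 10]

Answer: M ≅ ℤ^1 ⊕ ℤ/5 ⊕ ℤ/10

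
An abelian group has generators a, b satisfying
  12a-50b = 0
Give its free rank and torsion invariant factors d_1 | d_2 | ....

rank_ℚ(R)=1; free=2−1=1
SNF(R) diag = [2] → torsion [2]

Answer: M ≅ ℤ^1 ⊕ ℤ/2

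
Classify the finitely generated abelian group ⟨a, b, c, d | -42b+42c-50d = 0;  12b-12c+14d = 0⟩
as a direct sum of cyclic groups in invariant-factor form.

Answer: M ≅ ℤ^2 ⊕ ℤ/2 ⊕ ℤ/6

Derivation:
rank_ℚ(R)=2; free=4−2=2
SNF(R) diag = [2, 6] → torsion [2, 6]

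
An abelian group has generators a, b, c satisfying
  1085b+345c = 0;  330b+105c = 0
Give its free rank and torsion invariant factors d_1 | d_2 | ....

Answer: M ≅ ℤ^1 ⊕ ℤ/5 ⊕ ℤ/15

Derivation:
rank_ℚ(R)=2; free=3−2=1
SNF(R) diag = [5, 15] → torsion [5, 15]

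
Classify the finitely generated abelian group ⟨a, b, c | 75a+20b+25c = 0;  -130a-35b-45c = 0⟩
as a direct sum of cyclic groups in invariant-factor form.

Answer: M ≅ ℤ^1 ⊕ ℤ/5 ⊕ ℤ/5

Derivation:
rank_ℚ(R)=2; free=3−2=1
SNF(R) diag = [5, 5] → torsion [5, 5]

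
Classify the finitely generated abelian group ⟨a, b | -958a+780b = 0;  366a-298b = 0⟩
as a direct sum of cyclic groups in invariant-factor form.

Answer: M ≅ ℤ/2 ⊕ ℤ/2

Derivation:
rank_ℚ(R)=2; free=2−2=0
SNF(R) diag = [2, 2] → torsion [2, 2]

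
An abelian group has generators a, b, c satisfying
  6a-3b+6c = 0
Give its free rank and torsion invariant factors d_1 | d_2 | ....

Answer: M ≅ ℤ^2 ⊕ ℤ/3

Derivation:
rank_ℚ(R)=1; free=3−1=2
SNF(R) diag = [3] → torsion [3]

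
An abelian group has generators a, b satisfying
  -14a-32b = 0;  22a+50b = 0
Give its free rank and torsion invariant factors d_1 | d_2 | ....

Answer: M ≅ ℤ/2 ⊕ ℤ/2

Derivation:
rank_ℚ(R)=2; free=2−2=0
SNF(R) diag = [2, 2] → torsion [2, 2]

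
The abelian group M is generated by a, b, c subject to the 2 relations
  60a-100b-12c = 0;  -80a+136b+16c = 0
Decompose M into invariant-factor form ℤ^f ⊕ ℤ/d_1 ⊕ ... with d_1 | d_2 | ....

rank_ℚ(R)=2; free=3−2=1
SNF(R) diag = [4, 8] → torsion [4, 8]

Answer: M ≅ ℤ^1 ⊕ ℤ/4 ⊕ ℤ/8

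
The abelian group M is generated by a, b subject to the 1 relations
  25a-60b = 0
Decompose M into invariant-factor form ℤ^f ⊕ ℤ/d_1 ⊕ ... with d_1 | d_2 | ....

Answer: M ≅ ℤ^1 ⊕ ℤ/5

Derivation:
rank_ℚ(R)=1; free=2−1=1
SNF(R) diag = [5] → torsion [5]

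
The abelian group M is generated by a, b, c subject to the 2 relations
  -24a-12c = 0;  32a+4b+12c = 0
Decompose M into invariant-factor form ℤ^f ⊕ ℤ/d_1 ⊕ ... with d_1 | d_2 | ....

Answer: M ≅ ℤ^1 ⊕ ℤ/4 ⊕ ℤ/12

Derivation:
rank_ℚ(R)=2; free=3−2=1
SNF(R) diag = [4, 12] → torsion [4, 12]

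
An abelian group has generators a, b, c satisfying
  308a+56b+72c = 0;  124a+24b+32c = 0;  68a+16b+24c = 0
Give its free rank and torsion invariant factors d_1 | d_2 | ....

Answer: M ≅ ℤ/4 ⊕ ℤ/8 ⊕ ℤ/8

Derivation:
rank_ℚ(R)=3; free=3−3=0
SNF(R) diag = [4, 8, 8] → torsion [4, 8, 8]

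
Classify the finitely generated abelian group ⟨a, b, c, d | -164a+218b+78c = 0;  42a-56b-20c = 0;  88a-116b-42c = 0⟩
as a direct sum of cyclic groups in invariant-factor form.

Answer: M ≅ ℤ^1 ⊕ ℤ/2 ⊕ ℤ/2 ⊕ ℤ/2

Derivation:
rank_ℚ(R)=3; free=4−3=1
SNF(R) diag = [2, 2, 2] → torsion [2, 2, 2]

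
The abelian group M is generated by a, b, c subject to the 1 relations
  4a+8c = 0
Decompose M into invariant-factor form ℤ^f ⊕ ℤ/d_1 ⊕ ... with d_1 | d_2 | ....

rank_ℚ(R)=1; free=3−1=2
SNF(R) diag = [4] → torsion [4]

Answer: M ≅ ℤ^2 ⊕ ℤ/4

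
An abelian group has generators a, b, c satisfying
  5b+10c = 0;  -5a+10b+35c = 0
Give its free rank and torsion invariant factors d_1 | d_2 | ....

Answer: M ≅ ℤ^1 ⊕ ℤ/5 ⊕ ℤ/5

Derivation:
rank_ℚ(R)=2; free=3−2=1
SNF(R) diag = [5, 5] → torsion [5, 5]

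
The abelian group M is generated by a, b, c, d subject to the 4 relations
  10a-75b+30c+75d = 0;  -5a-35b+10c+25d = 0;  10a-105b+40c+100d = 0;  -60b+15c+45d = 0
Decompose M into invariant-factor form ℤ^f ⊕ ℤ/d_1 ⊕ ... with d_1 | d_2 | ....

Answer: M ≅ ℤ/5 ⊕ ℤ/5 ⊕ ℤ/5 ⊕ ℤ/15

Derivation:
rank_ℚ(R)=4; free=4−4=0
SNF(R) diag = [5, 5, 5, 15] → torsion [5, 5, 5, 15]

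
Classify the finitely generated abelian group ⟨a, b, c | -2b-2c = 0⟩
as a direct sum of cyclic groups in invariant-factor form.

rank_ℚ(R)=1; free=3−1=2
SNF(R) diag = [2] → torsion [2]

Answer: M ≅ ℤ^2 ⊕ ℤ/2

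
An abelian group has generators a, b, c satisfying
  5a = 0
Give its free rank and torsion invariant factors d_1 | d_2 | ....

Answer: M ≅ ℤ^2 ⊕ ℤ/5

Derivation:
rank_ℚ(R)=1; free=3−1=2
SNF(R) diag = [5] → torsion [5]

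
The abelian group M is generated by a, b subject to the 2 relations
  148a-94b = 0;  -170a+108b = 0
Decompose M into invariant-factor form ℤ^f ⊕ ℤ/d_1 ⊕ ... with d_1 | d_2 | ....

Answer: M ≅ ℤ/2 ⊕ ℤ/2

Derivation:
rank_ℚ(R)=2; free=2−2=0
SNF(R) diag = [2, 2] → torsion [2, 2]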